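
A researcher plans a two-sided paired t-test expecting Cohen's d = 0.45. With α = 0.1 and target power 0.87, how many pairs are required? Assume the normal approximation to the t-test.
n = 38 pairs

Sample size formula (paired t-test, normal approximation):
n = ((z_{α/2} + z_β) / d)²

z_{α/2} = 1.645 (for α = 0.1, two-sided)
z_β = 1.126 (for power = 0.87)
d = 0.45

n = ((1.645 + 1.126) / 0.45)²
n = (6.158)²
n ≈ 37.92
Round up to the next whole number: n = 38 pairs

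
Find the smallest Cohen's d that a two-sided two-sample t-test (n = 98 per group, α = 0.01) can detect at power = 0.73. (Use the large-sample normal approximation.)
d ≈ 0.46

Minimum detectable effect (two-sample t-test, normal approximation):
d = (z_{α/2} + z_β) / √(n/2)
d = (2.576 + 0.613) / √(98/2)
d = 3.189 / 7.000
d ≈ 0.46

By Cohen's convention (0.2 small / 0.5 medium / 0.8 large): small effect.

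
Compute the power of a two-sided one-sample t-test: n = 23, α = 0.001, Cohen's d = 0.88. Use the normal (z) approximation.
Power ≈ 0.82

Power calculation (one-sample t-test, normal approximation):
z_β = d · √n - z_{α/2}
z_β = 0.88 · √23 - 3.291
z_β = 0.88 · 4.796 - 3.291
z_β = 0.930

Power = Φ(z_β) = Φ(0.930) ≈ 0.824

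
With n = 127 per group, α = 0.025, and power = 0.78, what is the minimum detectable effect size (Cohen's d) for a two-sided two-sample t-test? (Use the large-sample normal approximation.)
d ≈ 0.38

Minimum detectable effect (two-sample t-test, normal approximation):
d = (z_{α/2} + z_β) / √(n/2)
d = (2.241 + 0.772) / √(127/2)
d = 3.014 / 7.969
d ≈ 0.38

By Cohen's convention (0.2 small / 0.5 medium / 0.8 large): small effect.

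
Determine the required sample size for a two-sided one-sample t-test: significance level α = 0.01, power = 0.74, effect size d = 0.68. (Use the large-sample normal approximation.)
n = 23

Sample size formula (one-sample t-test, normal approximation):
n = ((z_{α/2} + z_β) / d)²

z_{α/2} = 2.576 (for α = 0.01, two-sided)
z_β = 0.643 (for power = 0.74)
d = 0.68

n = ((2.576 + 0.643) / 0.68)²
n = (4.734)²
n ≈ 22.41
Round up to the next whole number: n = 23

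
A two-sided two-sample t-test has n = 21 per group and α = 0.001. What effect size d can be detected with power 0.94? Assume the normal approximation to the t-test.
d ≈ 1.50

Minimum detectable effect (two-sample t-test, normal approximation):
d = (z_{α/2} + z_β) / √(n/2)
d = (3.291 + 1.555) / √(21/2)
d = 4.845 / 3.240
d ≈ 1.50

By Cohen's convention (0.2 small / 0.5 medium / 0.8 large): large effect.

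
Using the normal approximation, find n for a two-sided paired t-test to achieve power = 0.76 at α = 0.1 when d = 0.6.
n = 16 pairs

Sample size formula (paired t-test, normal approximation):
n = ((z_{α/2} + z_β) / d)²

z_{α/2} = 1.645 (for α = 0.1, two-sided)
z_β = 0.706 (for power = 0.76)
d = 0.6

n = ((1.645 + 0.706) / 0.6)²
n = (3.918)²
n ≈ 15.35
Round up to the next whole number: n = 16 pairs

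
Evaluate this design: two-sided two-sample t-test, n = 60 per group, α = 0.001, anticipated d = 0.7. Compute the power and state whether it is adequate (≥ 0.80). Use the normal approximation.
Power ≈ 0.71; the study is underpowered (power < 0.80)

Power calculation (two-sample t-test, normal approximation):
z_β = d · √(n/2) - z_{α/2}
z_β = 0.7 · √(60/2) - 3.291
z_β = 0.7 · 5.477 - 3.291
z_β = 0.544

Power = Φ(z_β) = Φ(0.544) ≈ 0.707

Effect size d = 0.7 is medium by Cohen's convention (0.2/0.5/0.8).

Threshold: power ≥ 0.80 is conventionally adequate.
Power ≈ 0.71 → the study is underpowered (power < 0.80).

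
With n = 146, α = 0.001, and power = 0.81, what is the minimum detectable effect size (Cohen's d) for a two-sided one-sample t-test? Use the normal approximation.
d ≈ 0.34

Minimum detectable effect (one-sample t-test, normal approximation):
d = (z_{α/2} + z_β) / √n
d = (3.291 + 0.878) / √146
d = 4.168 / 12.083
d ≈ 0.34

By Cohen's convention (0.2 small / 0.5 medium / 0.8 large): small effect.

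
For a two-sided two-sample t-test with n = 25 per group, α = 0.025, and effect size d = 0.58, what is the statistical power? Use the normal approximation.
Power ≈ 0.42

Power calculation (two-sample t-test, normal approximation):
z_β = d · √(n/2) - z_{α/2}
z_β = 0.58 · √(25/2) - 2.241
z_β = 0.58 · 3.536 - 2.241
z_β = -0.191

Power = Φ(z_β) = Φ(-0.191) ≈ 0.424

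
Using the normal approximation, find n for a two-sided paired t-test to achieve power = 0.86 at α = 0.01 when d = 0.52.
n = 50 pairs

Sample size formula (paired t-test, normal approximation):
n = ((z_{α/2} + z_β) / d)²

z_{α/2} = 2.576 (for α = 0.01, two-sided)
z_β = 1.080 (for power = 0.86)
d = 0.52

n = ((2.576 + 1.080) / 0.52)²
n = (7.031)²
n ≈ 49.43
Round up to the next whole number: n = 50 pairs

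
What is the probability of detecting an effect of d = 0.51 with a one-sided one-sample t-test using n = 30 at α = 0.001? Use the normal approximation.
Power ≈ 0.38

Power calculation (one-sample t-test, normal approximation):
z_β = d · √n - z_α
z_β = 0.51 · √30 - 3.090
z_β = 0.51 · 5.477 - 3.090
z_β = -0.297

Power = Φ(z_β) = Φ(-0.297) ≈ 0.383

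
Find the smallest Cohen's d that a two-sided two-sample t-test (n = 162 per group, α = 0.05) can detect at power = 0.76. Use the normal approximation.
d ≈ 0.30

Minimum detectable effect (two-sample t-test, normal approximation):
d = (z_{α/2} + z_β) / √(n/2)
d = (1.960 + 0.706) / √(162/2)
d = 2.666 / 9.000
d ≈ 0.30

By Cohen's convention (0.2 small / 0.5 medium / 0.8 large): small effect.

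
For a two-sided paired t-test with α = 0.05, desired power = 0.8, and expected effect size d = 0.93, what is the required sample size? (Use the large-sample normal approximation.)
n = 10 pairs

Sample size formula (paired t-test, normal approximation):
n = ((z_{α/2} + z_β) / d)²

z_{α/2} = 1.960 (for α = 0.05, two-sided)
z_β = 0.842 (for power = 0.8)
d = 0.93

n = ((1.960 + 0.842) / 0.93)²
n = (3.013)²
n ≈ 9.08
Round up to the next whole number: n = 10 pairs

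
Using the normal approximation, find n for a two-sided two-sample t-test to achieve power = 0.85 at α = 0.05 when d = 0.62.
n = 47 per group

Sample size formula (two-sample t-test, normal approximation):
n = 2 · ((z_{α/2} + z_β) / d)²

z_{α/2} = 1.960 (for α = 0.05, two-sided)
z_β = 1.036 (for power = 0.85)
d = 0.62

n = 2 · ((1.960 + 1.036) / 0.62)²
n = 2 · (4.832)²
n ≈ 46.70
Round up to the next whole number: n = 47 per group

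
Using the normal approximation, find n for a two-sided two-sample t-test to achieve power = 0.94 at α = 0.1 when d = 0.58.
n = 61 per group

Sample size formula (two-sample t-test, normal approximation):
n = 2 · ((z_{α/2} + z_β) / d)²

z_{α/2} = 1.645 (for α = 0.1, two-sided)
z_β = 1.555 (for power = 0.94)
d = 0.58

n = 2 · ((1.645 + 1.555) / 0.58)²
n = 2 · (5.517)²
n ≈ 60.87
Round up to the next whole number: n = 61 per group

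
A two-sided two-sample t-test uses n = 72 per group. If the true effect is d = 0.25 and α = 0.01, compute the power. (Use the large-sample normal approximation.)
Power ≈ 0.14

Power calculation (two-sample t-test, normal approximation):
z_β = d · √(n/2) - z_{α/2}
z_β = 0.25 · √(72/2) - 2.576
z_β = 0.25 · 6.000 - 2.576
z_β = -1.076

Power = Φ(z_β) = Φ(-1.076) ≈ 0.141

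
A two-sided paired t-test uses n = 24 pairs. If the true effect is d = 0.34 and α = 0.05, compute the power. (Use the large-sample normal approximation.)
Power ≈ 0.38

Power calculation (paired t-test, normal approximation):
z_β = d · √n - z_{α/2}
z_β = 0.34 · √24 - 1.960
z_β = 0.34 · 4.899 - 1.960
z_β = -0.294

Power = Φ(z_β) = Φ(-0.294) ≈ 0.384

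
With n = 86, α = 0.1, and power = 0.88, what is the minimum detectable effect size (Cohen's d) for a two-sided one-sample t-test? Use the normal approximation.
d ≈ 0.30

Minimum detectable effect (one-sample t-test, normal approximation):
d = (z_{α/2} + z_β) / √n
d = (1.645 + 1.175) / √86
d = 2.820 / 9.274
d ≈ 0.30

By Cohen's convention (0.2 small / 0.5 medium / 0.8 large): small effect.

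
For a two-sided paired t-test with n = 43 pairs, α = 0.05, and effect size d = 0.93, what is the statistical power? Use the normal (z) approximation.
Power ≈ 1.00

Power calculation (paired t-test, normal approximation):
z_β = d · √n - z_{α/2}
z_β = 0.93 · √43 - 1.960
z_β = 0.93 · 6.557 - 1.960
z_β = 4.138

Power = Φ(z_β) = Φ(4.138) ≈ 1.000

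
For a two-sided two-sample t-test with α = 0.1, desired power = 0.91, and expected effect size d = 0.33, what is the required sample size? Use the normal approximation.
n = 164 per group

Sample size formula (two-sample t-test, normal approximation):
n = 2 · ((z_{α/2} + z_β) / d)²

z_{α/2} = 1.645 (for α = 0.1, two-sided)
z_β = 1.341 (for power = 0.91)
d = 0.33

n = 2 · ((1.645 + 1.341) / 0.33)²
n = 2 · (9.048)²
n ≈ 163.73
Round up to the next whole number: n = 164 per group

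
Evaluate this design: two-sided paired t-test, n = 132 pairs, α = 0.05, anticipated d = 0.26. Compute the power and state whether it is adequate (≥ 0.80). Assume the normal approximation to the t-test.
Power ≈ 0.85; the study is adequately powered (power ≥ 0.80)

Power calculation (paired t-test, normal approximation):
z_β = d · √n - z_{α/2}
z_β = 0.26 · √132 - 1.960
z_β = 0.26 · 11.489 - 1.960
z_β = 1.027

Power = Φ(z_β) = Φ(1.027) ≈ 0.848

Effect size d = 0.26 is small by Cohen's convention (0.2/0.5/0.8).

Threshold: power ≥ 0.80 is conventionally adequate.
Power ≈ 0.85 → the study is adequately powered (power ≥ 0.80).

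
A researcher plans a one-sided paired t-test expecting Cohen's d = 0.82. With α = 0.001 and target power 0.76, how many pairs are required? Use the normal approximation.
n = 22 pairs

Sample size formula (paired t-test, normal approximation):
n = ((z_α + z_β) / d)²

z_α = 3.090 (for α = 0.001, one-sided)
z_β = 0.706 (for power = 0.76)
d = 0.82

n = ((3.090 + 0.706) / 0.82)²
n = (4.629)²
n ≈ 21.43
Round up to the next whole number: n = 22 pairs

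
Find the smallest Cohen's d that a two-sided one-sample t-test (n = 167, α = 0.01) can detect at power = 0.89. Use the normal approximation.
d ≈ 0.29

Minimum detectable effect (one-sample t-test, normal approximation):
d = (z_{α/2} + z_β) / √n
d = (2.576 + 1.227) / √167
d = 3.802 / 12.923
d ≈ 0.29

By Cohen's convention (0.2 small / 0.5 medium / 0.8 large): small effect.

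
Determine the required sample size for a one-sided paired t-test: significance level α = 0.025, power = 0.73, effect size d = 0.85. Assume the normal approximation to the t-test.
n = 10 pairs

Sample size formula (paired t-test, normal approximation):
n = ((z_α + z_β) / d)²

z_α = 1.960 (for α = 0.025, one-sided)
z_β = 0.613 (for power = 0.73)
d = 0.85

n = ((1.960 + 0.613) / 0.85)²
n = (3.027)²
n ≈ 9.16
Round up to the next whole number: n = 10 pairs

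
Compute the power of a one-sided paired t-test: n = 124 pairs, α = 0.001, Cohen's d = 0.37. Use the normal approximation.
Power ≈ 0.85

Power calculation (paired t-test, normal approximation):
z_β = d · √n - z_α
z_β = 0.37 · √124 - 3.090
z_β = 0.37 · 11.136 - 3.090
z_β = 1.030

Power = Φ(z_β) = Φ(1.030) ≈ 0.848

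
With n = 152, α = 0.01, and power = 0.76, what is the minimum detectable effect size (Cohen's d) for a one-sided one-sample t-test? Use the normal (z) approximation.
d ≈ 0.25

Minimum detectable effect (one-sample t-test, normal approximation):
d = (z_α + z_β) / √n
d = (2.326 + 0.706) / √152
d = 3.033 / 12.329
d ≈ 0.25

By Cohen's convention (0.2 small / 0.5 medium / 0.8 large): small effect.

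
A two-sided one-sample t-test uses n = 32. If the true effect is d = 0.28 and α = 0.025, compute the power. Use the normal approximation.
Power ≈ 0.26

Power calculation (one-sample t-test, normal approximation):
z_β = d · √n - z_{α/2}
z_β = 0.28 · √32 - 2.241
z_β = 0.28 · 5.657 - 2.241
z_β = -0.657

Power = Φ(z_β) = Φ(-0.657) ≈ 0.255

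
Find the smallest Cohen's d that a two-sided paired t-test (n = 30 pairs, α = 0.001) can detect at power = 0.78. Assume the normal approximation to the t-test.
d ≈ 0.74

Minimum detectable effect (paired t-test, normal approximation):
d = (z_{α/2} + z_β) / √n
d = (3.291 + 0.772) / √30
d = 4.063 / 5.477
d ≈ 0.74

By Cohen's convention (0.2 small / 0.5 medium / 0.8 large): medium effect.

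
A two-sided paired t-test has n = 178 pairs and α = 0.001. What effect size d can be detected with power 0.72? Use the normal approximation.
d ≈ 0.29

Minimum detectable effect (paired t-test, normal approximation):
d = (z_{α/2} + z_β) / √n
d = (3.291 + 0.583) / √178
d = 3.873 / 13.342
d ≈ 0.29

By Cohen's convention (0.2 small / 0.5 medium / 0.8 large): small effect.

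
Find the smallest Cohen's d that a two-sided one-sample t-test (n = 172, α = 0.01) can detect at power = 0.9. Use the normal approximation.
d ≈ 0.29

Minimum detectable effect (one-sample t-test, normal approximation):
d = (z_{α/2} + z_β) / √n
d = (2.576 + 1.282) / √172
d = 3.857 / 13.115
d ≈ 0.29

By Cohen's convention (0.2 small / 0.5 medium / 0.8 large): small effect.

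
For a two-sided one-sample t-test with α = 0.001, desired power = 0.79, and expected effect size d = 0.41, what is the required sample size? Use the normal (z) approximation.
n = 100

Sample size formula (one-sample t-test, normal approximation):
n = ((z_{α/2} + z_β) / d)²

z_{α/2} = 3.291 (for α = 0.001, two-sided)
z_β = 0.806 (for power = 0.79)
d = 0.41

n = ((3.291 + 0.806) / 0.41)²
n = (9.993)²
n ≈ 99.86
Round up to the next whole number: n = 100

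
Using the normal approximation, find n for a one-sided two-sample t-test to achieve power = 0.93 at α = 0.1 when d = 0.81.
n = 24 per group

Sample size formula (two-sample t-test, normal approximation):
n = 2 · ((z_α + z_β) / d)²

z_α = 1.282 (for α = 0.1, one-sided)
z_β = 1.476 (for power = 0.93)
d = 0.81

n = 2 · ((1.282 + 1.476) / 0.81)²
n = 2 · (3.405)²
n ≈ 23.19
Round up to the next whole number: n = 24 per group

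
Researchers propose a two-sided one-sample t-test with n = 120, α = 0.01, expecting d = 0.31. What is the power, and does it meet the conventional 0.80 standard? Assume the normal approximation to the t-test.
Power ≈ 0.79; the study is underpowered (power < 0.80)

Power calculation (one-sample t-test, normal approximation):
z_β = d · √n - z_{α/2}
z_β = 0.31 · √120 - 2.576
z_β = 0.31 · 10.954 - 2.576
z_β = 0.820

Power = Φ(z_β) = Φ(0.820) ≈ 0.794

Effect size d = 0.31 is small by Cohen's convention (0.2/0.5/0.8).

Threshold: power ≥ 0.80 is conventionally adequate.
Power ≈ 0.79 → the study is underpowered (power < 0.80).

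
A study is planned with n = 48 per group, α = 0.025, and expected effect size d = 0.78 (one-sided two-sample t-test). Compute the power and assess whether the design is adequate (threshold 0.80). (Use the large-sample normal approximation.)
Power ≈ 0.97; the study is adequately powered (power ≥ 0.80)

Power calculation (two-sample t-test, normal approximation):
z_β = d · √(n/2) - z_α
z_β = 0.78 · √(48/2) - 1.960
z_β = 0.78 · 4.899 - 1.960
z_β = 1.861

Power = Φ(z_β) = Φ(1.861) ≈ 0.969

Effect size d = 0.78 is medium by Cohen's convention (0.2/0.5/0.8).

Threshold: power ≥ 0.80 is conventionally adequate.
Power ≈ 0.97 → the study is adequately powered (power ≥ 0.80).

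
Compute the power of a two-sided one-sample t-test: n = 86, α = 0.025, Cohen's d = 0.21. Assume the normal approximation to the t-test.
Power ≈ 0.38

Power calculation (one-sample t-test, normal approximation):
z_β = d · √n - z_{α/2}
z_β = 0.21 · √86 - 2.241
z_β = 0.21 · 9.274 - 2.241
z_β = -0.294

Power = Φ(z_β) = Φ(-0.294) ≈ 0.384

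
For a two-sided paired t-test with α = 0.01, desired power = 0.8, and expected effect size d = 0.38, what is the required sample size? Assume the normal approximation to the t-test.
n = 81 pairs

Sample size formula (paired t-test, normal approximation):
n = ((z_{α/2} + z_β) / d)²

z_{α/2} = 2.576 (for α = 0.01, two-sided)
z_β = 0.842 (for power = 0.8)
d = 0.38

n = ((2.576 + 0.842) / 0.38)²
n = (8.995)²
n ≈ 80.91
Round up to the next whole number: n = 81 pairs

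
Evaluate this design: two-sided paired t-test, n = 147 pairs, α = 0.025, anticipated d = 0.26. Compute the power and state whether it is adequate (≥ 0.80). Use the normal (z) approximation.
Power ≈ 0.82; the study is adequately powered (power ≥ 0.80)

Power calculation (paired t-test, normal approximation):
z_β = d · √n - z_{α/2}
z_β = 0.26 · √147 - 2.241
z_β = 0.26 · 12.124 - 2.241
z_β = 0.911

Power = Φ(z_β) = Φ(0.911) ≈ 0.819

Effect size d = 0.26 is small by Cohen's convention (0.2/0.5/0.8).

Threshold: power ≥ 0.80 is conventionally adequate.
Power ≈ 0.82 → the study is adequately powered (power ≥ 0.80).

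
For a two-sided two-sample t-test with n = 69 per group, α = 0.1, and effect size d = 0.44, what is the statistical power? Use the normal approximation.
Power ≈ 0.83

Power calculation (two-sample t-test, normal approximation):
z_β = d · √(n/2) - z_{α/2}
z_β = 0.44 · √(69/2) - 1.645
z_β = 0.44 · 5.874 - 1.645
z_β = 0.940

Power = Φ(z_β) = Φ(0.940) ≈ 0.826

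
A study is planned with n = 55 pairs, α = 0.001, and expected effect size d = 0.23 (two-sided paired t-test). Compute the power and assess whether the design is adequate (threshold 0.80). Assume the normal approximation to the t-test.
Power ≈ 0.06; the study is underpowered (power < 0.80)

Power calculation (paired t-test, normal approximation):
z_β = d · √n - z_{α/2}
z_β = 0.23 · √55 - 3.291
z_β = 0.23 · 7.416 - 3.291
z_β = -1.585

Power = Φ(z_β) = Φ(-1.585) ≈ 0.057

Effect size d = 0.23 is small by Cohen's convention (0.2/0.5/0.8).

Threshold: power ≥ 0.80 is conventionally adequate.
Power ≈ 0.06 → the study is underpowered (power < 0.80).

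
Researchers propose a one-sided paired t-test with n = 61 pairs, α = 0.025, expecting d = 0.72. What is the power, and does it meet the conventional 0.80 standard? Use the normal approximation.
Power ≈ 1.00; the study is adequately powered (power ≥ 0.80)

Power calculation (paired t-test, normal approximation):
z_β = d · √n - z_α
z_β = 0.72 · √61 - 1.960
z_β = 0.72 · 7.810 - 1.960
z_β = 3.663

Power = Φ(z_β) = Φ(3.663) ≈ 1.000

Effect size d = 0.72 is medium by Cohen's convention (0.2/0.5/0.8).

Threshold: power ≥ 0.80 is conventionally adequate.
Power ≈ 1.00 → the study is adequately powered (power ≥ 0.80).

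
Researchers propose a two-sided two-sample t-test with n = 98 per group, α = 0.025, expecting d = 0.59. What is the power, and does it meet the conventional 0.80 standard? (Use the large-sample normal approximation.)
Power ≈ 0.97; the study is adequately powered (power ≥ 0.80)

Power calculation (two-sample t-test, normal approximation):
z_β = d · √(n/2) - z_{α/2}
z_β = 0.59 · √(98/2) - 2.241
z_β = 0.59 · 7.000 - 2.241
z_β = 1.889

Power = Φ(z_β) = Φ(1.889) ≈ 0.971

Effect size d = 0.59 is medium by Cohen's convention (0.2/0.5/0.8).

Threshold: power ≥ 0.80 is conventionally adequate.
Power ≈ 0.97 → the study is adequately powered (power ≥ 0.80).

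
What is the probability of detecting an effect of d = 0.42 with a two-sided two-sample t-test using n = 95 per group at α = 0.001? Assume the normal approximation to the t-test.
Power ≈ 0.35

Power calculation (two-sample t-test, normal approximation):
z_β = d · √(n/2) - z_{α/2}
z_β = 0.42 · √(95/2) - 3.291
z_β = 0.42 · 6.892 - 3.291
z_β = -0.396

Power = Φ(z_β) = Φ(-0.396) ≈ 0.346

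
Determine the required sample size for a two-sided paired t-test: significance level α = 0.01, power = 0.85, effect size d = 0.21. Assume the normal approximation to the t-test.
n = 296 pairs

Sample size formula (paired t-test, normal approximation):
n = ((z_{α/2} + z_β) / d)²

z_{α/2} = 2.576 (for α = 0.01, two-sided)
z_β = 1.036 (for power = 0.85)
d = 0.21

n = ((2.576 + 1.036) / 0.21)²
n = (17.200)²
n ≈ 295.84
Round up to the next whole number: n = 296 pairs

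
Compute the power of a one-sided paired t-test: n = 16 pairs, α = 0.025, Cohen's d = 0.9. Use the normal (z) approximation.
Power ≈ 0.95

Power calculation (paired t-test, normal approximation):
z_β = d · √n - z_α
z_β = 0.9 · √16 - 1.960
z_β = 0.9 · 4.000 - 1.960
z_β = 1.640

Power = Φ(z_β) = Φ(1.640) ≈ 0.950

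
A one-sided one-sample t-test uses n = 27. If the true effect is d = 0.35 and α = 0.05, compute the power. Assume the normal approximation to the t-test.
Power ≈ 0.57

Power calculation (one-sample t-test, normal approximation):
z_β = d · √n - z_α
z_β = 0.35 · √27 - 1.645
z_β = 0.35 · 5.196 - 1.645
z_β = 0.174

Power = Φ(z_β) = Φ(0.174) ≈ 0.569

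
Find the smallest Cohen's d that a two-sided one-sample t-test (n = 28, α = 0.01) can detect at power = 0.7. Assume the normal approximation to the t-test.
d ≈ 0.59

Minimum detectable effect (one-sample t-test, normal approximation):
d = (z_{α/2} + z_β) / √n
d = (2.576 + 0.524) / √28
d = 3.100 / 5.292
d ≈ 0.59

By Cohen's convention (0.2 small / 0.5 medium / 0.8 large): medium effect.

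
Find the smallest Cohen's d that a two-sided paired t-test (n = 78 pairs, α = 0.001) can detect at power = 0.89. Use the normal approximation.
d ≈ 0.51

Minimum detectable effect (paired t-test, normal approximation):
d = (z_{α/2} + z_β) / √n
d = (3.291 + 1.227) / √78
d = 4.517 / 8.832
d ≈ 0.51

By Cohen's convention (0.2 small / 0.5 medium / 0.8 large): medium effect.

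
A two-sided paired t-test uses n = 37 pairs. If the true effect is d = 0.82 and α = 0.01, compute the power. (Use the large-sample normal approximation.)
Power ≈ 0.99

Power calculation (paired t-test, normal approximation):
z_β = d · √n - z_{α/2}
z_β = 0.82 · √37 - 2.576
z_β = 0.82 · 6.083 - 2.576
z_β = 2.412

Power = Φ(z_β) = Φ(2.412) ≈ 0.992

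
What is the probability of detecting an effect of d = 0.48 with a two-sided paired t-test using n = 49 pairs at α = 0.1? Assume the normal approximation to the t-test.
Power ≈ 0.96

Power calculation (paired t-test, normal approximation):
z_β = d · √n - z_{α/2}
z_β = 0.48 · √49 - 1.645
z_β = 0.48 · 7.000 - 1.645
z_β = 1.715

Power = Φ(z_β) = Φ(1.715) ≈ 0.957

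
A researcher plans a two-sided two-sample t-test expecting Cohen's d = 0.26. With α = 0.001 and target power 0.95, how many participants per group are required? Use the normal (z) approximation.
n = 721 per group

Sample size formula (two-sample t-test, normal approximation):
n = 2 · ((z_{α/2} + z_β) / d)²

z_{α/2} = 3.291 (for α = 0.001, two-sided)
z_β = 1.645 (for power = 0.95)
d = 0.26

n = 2 · ((3.291 + 1.645) / 0.26)²
n = 2 · (18.985)²
n ≈ 720.86
Round up to the next whole number: n = 721 per group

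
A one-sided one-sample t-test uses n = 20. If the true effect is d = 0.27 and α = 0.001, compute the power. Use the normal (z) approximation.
Power ≈ 0.03

Power calculation (one-sample t-test, normal approximation):
z_β = d · √n - z_α
z_β = 0.27 · √20 - 3.090
z_β = 0.27 · 4.472 - 3.090
z_β = -1.883

Power = Φ(z_β) = Φ(-1.883) ≈ 0.030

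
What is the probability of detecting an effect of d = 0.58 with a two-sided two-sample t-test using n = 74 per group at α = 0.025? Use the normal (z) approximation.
Power ≈ 0.90

Power calculation (two-sample t-test, normal approximation):
z_β = d · √(n/2) - z_{α/2}
z_β = 0.58 · √(74/2) - 2.241
z_β = 0.58 · 6.083 - 2.241
z_β = 1.287

Power = Φ(z_β) = Φ(1.287) ≈ 0.901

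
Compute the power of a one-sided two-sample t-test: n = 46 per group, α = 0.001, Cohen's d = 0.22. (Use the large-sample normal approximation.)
Power ≈ 0.02

Power calculation (two-sample t-test, normal approximation):
z_β = d · √(n/2) - z_α
z_β = 0.22 · √(46/2) - 3.090
z_β = 0.22 · 4.796 - 3.090
z_β = -2.035

Power = Φ(z_β) = Φ(-2.035) ≈ 0.021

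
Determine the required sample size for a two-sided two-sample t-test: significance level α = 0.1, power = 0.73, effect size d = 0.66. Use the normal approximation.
n = 24 per group

Sample size formula (two-sample t-test, normal approximation):
n = 2 · ((z_{α/2} + z_β) / d)²

z_{α/2} = 1.645 (for α = 0.1, two-sided)
z_β = 0.613 (for power = 0.73)
d = 0.66

n = 2 · ((1.645 + 0.613) / 0.66)²
n = 2 · (3.421)²
n ≈ 23.41
Round up to the next whole number: n = 24 per group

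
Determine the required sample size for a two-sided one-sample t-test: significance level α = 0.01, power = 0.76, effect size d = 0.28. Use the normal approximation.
n = 138

Sample size formula (one-sample t-test, normal approximation):
n = ((z_{α/2} + z_β) / d)²

z_{α/2} = 2.576 (for α = 0.01, two-sided)
z_β = 0.706 (for power = 0.76)
d = 0.28

n = ((2.576 + 0.706) / 0.28)²
n = (11.721)²
n ≈ 137.38
Round up to the next whole number: n = 138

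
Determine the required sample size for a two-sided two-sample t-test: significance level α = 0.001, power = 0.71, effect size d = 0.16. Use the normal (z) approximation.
n = 1155 per group

Sample size formula (two-sample t-test, normal approximation):
n = 2 · ((z_{α/2} + z_β) / d)²

z_{α/2} = 3.291 (for α = 0.001, two-sided)
z_β = 0.553 (for power = 0.71)
d = 0.16

n = 2 · ((3.291 + 0.553) / 0.16)²
n = 2 · (24.025)²
n ≈ 1154.40
Round up to the next whole number: n = 1155 per group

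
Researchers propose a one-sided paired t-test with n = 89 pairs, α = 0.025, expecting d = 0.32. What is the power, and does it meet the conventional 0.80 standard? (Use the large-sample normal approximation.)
Power ≈ 0.86; the study is adequately powered (power ≥ 0.80)

Power calculation (paired t-test, normal approximation):
z_β = d · √n - z_α
z_β = 0.32 · √89 - 1.960
z_β = 0.32 · 9.434 - 1.960
z_β = 1.059

Power = Φ(z_β) = Φ(1.059) ≈ 0.855

Effect size d = 0.32 is small by Cohen's convention (0.2/0.5/0.8).

Threshold: power ≥ 0.80 is conventionally adequate.
Power ≈ 0.86 → the study is adequately powered (power ≥ 0.80).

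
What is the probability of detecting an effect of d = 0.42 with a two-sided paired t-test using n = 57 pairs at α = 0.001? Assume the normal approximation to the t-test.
Power ≈ 0.45

Power calculation (paired t-test, normal approximation):
z_β = d · √n - z_{α/2}
z_β = 0.42 · √57 - 3.291
z_β = 0.42 · 7.550 - 3.291
z_β = -0.120

Power = Φ(z_β) = Φ(-0.120) ≈ 0.452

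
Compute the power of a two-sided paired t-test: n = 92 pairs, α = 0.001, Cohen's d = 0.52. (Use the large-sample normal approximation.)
Power ≈ 0.96

Power calculation (paired t-test, normal approximation):
z_β = d · √n - z_{α/2}
z_β = 0.52 · √92 - 3.291
z_β = 0.52 · 9.592 - 3.291
z_β = 1.697

Power = Φ(z_β) = Φ(1.697) ≈ 0.955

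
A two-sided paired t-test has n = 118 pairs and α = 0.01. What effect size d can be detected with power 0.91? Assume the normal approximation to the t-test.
d ≈ 0.36

Minimum detectable effect (paired t-test, normal approximation):
d = (z_{α/2} + z_β) / √n
d = (2.576 + 1.341) / √118
d = 3.917 / 10.863
d ≈ 0.36

By Cohen's convention (0.2 small / 0.5 medium / 0.8 large): small effect.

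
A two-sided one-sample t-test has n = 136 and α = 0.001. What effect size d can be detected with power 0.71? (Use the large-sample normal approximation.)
d ≈ 0.33

Minimum detectable effect (one-sample t-test, normal approximation):
d = (z_{α/2} + z_β) / √n
d = (3.291 + 0.553) / √136
d = 3.844 / 11.662
d ≈ 0.33

By Cohen's convention (0.2 small / 0.5 medium / 0.8 large): small effect.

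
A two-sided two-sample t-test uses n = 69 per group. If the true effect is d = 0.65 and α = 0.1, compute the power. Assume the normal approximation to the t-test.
Power ≈ 0.99

Power calculation (two-sample t-test, normal approximation):
z_β = d · √(n/2) - z_{α/2}
z_β = 0.65 · √(69/2) - 1.645
z_β = 0.65 · 5.874 - 1.645
z_β = 2.173

Power = Φ(z_β) = Φ(2.173) ≈ 0.985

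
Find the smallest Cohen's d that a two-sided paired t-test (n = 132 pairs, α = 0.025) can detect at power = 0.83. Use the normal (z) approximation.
d ≈ 0.28

Minimum detectable effect (paired t-test, normal approximation):
d = (z_{α/2} + z_β) / √n
d = (2.241 + 0.954) / √132
d = 3.196 / 11.489
d ≈ 0.28

By Cohen's convention (0.2 small / 0.5 medium / 0.8 large): small effect.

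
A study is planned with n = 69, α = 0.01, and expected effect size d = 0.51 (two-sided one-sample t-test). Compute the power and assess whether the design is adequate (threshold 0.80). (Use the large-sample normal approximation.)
Power ≈ 0.95; the study is adequately powered (power ≥ 0.80)

Power calculation (one-sample t-test, normal approximation):
z_β = d · √n - z_{α/2}
z_β = 0.51 · √69 - 2.576
z_β = 0.51 · 8.307 - 2.576
z_β = 1.661

Power = Φ(z_β) = Φ(1.661) ≈ 0.952

Effect size d = 0.51 is medium by Cohen's convention (0.2/0.5/0.8).

Threshold: power ≥ 0.80 is conventionally adequate.
Power ≈ 0.95 → the study is adequately powered (power ≥ 0.80).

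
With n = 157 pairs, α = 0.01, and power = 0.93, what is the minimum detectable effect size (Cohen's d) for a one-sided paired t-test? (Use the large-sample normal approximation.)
d ≈ 0.30

Minimum detectable effect (paired t-test, normal approximation):
d = (z_α + z_β) / √n
d = (2.326 + 1.476) / √157
d = 3.802 / 12.530
d ≈ 0.30

By Cohen's convention (0.2 small / 0.5 medium / 0.8 large): small effect.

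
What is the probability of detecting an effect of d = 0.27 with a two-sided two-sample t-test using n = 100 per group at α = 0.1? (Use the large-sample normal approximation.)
Power ≈ 0.60

Power calculation (two-sample t-test, normal approximation):
z_β = d · √(n/2) - z_{α/2}
z_β = 0.27 · √(100/2) - 1.645
z_β = 0.27 · 7.071 - 1.645
z_β = 0.264

Power = Φ(z_β) = Φ(0.264) ≈ 0.604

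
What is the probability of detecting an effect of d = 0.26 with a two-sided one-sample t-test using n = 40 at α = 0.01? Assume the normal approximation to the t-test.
Power ≈ 0.18

Power calculation (one-sample t-test, normal approximation):
z_β = d · √n - z_{α/2}
z_β = 0.26 · √40 - 2.576
z_β = 0.26 · 6.325 - 2.576
z_β = -0.931

Power = Φ(z_β) = Φ(-0.931) ≈ 0.176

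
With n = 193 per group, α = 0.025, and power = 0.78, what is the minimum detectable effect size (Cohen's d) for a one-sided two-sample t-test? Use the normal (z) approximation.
d ≈ 0.28

Minimum detectable effect (two-sample t-test, normal approximation):
d = (z_α + z_β) / √(n/2)
d = (1.960 + 0.772) / √(193/2)
d = 2.732 / 9.823
d ≈ 0.28

By Cohen's convention (0.2 small / 0.5 medium / 0.8 large): small effect.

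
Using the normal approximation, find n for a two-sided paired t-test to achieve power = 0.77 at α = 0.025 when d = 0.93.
n = 11 pairs

Sample size formula (paired t-test, normal approximation):
n = ((z_{α/2} + z_β) / d)²

z_{α/2} = 2.241 (for α = 0.025, two-sided)
z_β = 0.739 (for power = 0.77)
d = 0.93

n = ((2.241 + 0.739) / 0.93)²
n = (3.204)²
n ≈ 10.27
Round up to the next whole number: n = 11 pairs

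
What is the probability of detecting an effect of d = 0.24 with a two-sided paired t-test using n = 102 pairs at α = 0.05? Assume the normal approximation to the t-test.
Power ≈ 0.68

Power calculation (paired t-test, normal approximation):
z_β = d · √n - z_{α/2}
z_β = 0.24 · √102 - 1.960
z_β = 0.24 · 10.100 - 1.960
z_β = 0.464

Power = Φ(z_β) = Φ(0.464) ≈ 0.679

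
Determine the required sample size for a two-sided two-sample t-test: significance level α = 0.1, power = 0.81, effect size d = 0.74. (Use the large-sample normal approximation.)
n = 24 per group

Sample size formula (two-sample t-test, normal approximation):
n = 2 · ((z_{α/2} + z_β) / d)²

z_{α/2} = 1.645 (for α = 0.1, two-sided)
z_β = 0.878 (for power = 0.81)
d = 0.74

n = 2 · ((1.645 + 0.878) / 0.74)²
n = 2 · (3.409)²
n ≈ 23.24
Round up to the next whole number: n = 24 per group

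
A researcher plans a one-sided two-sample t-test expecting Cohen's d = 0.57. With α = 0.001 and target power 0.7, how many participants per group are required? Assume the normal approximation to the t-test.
n = 81 per group

Sample size formula (two-sample t-test, normal approximation):
n = 2 · ((z_α + z_β) / d)²

z_α = 3.090 (for α = 0.001, one-sided)
z_β = 0.524 (for power = 0.7)
d = 0.57

n = 2 · ((3.090 + 0.524) / 0.57)²
n = 2 · (6.340)²
n ≈ 80.39
Round up to the next whole number: n = 81 per group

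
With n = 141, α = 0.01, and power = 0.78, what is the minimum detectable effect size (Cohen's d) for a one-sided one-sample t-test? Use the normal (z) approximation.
d ≈ 0.26

Minimum detectable effect (one-sample t-test, normal approximation):
d = (z_α + z_β) / √n
d = (2.326 + 0.772) / √141
d = 3.099 / 11.874
d ≈ 0.26

By Cohen's convention (0.2 small / 0.5 medium / 0.8 large): small effect.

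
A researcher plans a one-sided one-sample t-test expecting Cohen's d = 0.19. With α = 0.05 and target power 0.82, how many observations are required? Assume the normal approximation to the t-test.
n = 182

Sample size formula (one-sample t-test, normal approximation):
n = ((z_α + z_β) / d)²

z_α = 1.645 (for α = 0.05, one-sided)
z_β = 0.915 (for power = 0.82)
d = 0.19

n = ((1.645 + 0.915) / 0.19)²
n = (13.474)²
n ≈ 181.55
Round up to the next whole number: n = 182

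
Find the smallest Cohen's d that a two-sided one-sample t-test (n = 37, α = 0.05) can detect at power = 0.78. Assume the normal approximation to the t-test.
d ≈ 0.45

Minimum detectable effect (one-sample t-test, normal approximation):
d = (z_{α/2} + z_β) / √n
d = (1.960 + 0.772) / √37
d = 2.732 / 6.083
d ≈ 0.45

By Cohen's convention (0.2 small / 0.5 medium / 0.8 large): small effect.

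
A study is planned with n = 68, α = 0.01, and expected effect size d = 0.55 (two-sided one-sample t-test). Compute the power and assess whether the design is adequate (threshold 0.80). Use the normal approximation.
Power ≈ 0.97; the study is adequately powered (power ≥ 0.80)

Power calculation (one-sample t-test, normal approximation):
z_β = d · √n - z_{α/2}
z_β = 0.55 · √68 - 2.576
z_β = 0.55 · 8.246 - 2.576
z_β = 1.960

Power = Φ(z_β) = Φ(1.960) ≈ 0.975

Effect size d = 0.55 is medium by Cohen's convention (0.2/0.5/0.8).

Threshold: power ≥ 0.80 is conventionally adequate.
Power ≈ 0.97 → the study is adequately powered (power ≥ 0.80).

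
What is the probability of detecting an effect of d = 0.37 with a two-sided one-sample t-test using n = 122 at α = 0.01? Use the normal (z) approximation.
Power ≈ 0.93

Power calculation (one-sample t-test, normal approximation):
z_β = d · √n - z_{α/2}
z_β = 0.37 · √122 - 2.576
z_β = 0.37 · 11.045 - 2.576
z_β = 1.511

Power = Φ(z_β) = Φ(1.511) ≈ 0.935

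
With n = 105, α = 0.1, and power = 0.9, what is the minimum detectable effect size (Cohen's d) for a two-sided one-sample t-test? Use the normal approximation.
d ≈ 0.29

Minimum detectable effect (one-sample t-test, normal approximation):
d = (z_{α/2} + z_β) / √n
d = (1.645 + 1.282) / √105
d = 2.926 / 10.247
d ≈ 0.29

By Cohen's convention (0.2 small / 0.5 medium / 0.8 large): small effect.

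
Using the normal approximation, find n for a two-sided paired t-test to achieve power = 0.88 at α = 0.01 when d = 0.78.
n = 24 pairs

Sample size formula (paired t-test, normal approximation):
n = ((z_{α/2} + z_β) / d)²

z_{α/2} = 2.576 (for α = 0.01, two-sided)
z_β = 1.175 (for power = 0.88)
d = 0.78

n = ((2.576 + 1.175) / 0.78)²
n = (4.809)²
n ≈ 23.13
Round up to the next whole number: n = 24 pairs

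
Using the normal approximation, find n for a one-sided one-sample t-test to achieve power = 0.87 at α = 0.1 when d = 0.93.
n = 7

Sample size formula (one-sample t-test, normal approximation):
n = ((z_α + z_β) / d)²

z_α = 1.282 (for α = 0.1, one-sided)
z_β = 1.126 (for power = 0.87)
d = 0.93

n = ((1.282 + 1.126) / 0.93)²
n = (2.589)²
n ≈ 6.70
Round up to the next whole number: n = 7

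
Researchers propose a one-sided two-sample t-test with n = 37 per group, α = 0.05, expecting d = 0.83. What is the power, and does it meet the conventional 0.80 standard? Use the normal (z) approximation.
Power ≈ 0.97; the study is adequately powered (power ≥ 0.80)

Power calculation (two-sample t-test, normal approximation):
z_β = d · √(n/2) - z_α
z_β = 0.83 · √(37/2) - 1.645
z_β = 0.83 · 4.301 - 1.645
z_β = 1.925

Power = Φ(z_β) = Φ(1.925) ≈ 0.973

Effect size d = 0.83 is large by Cohen's convention (0.2/0.5/0.8).

Threshold: power ≥ 0.80 is conventionally adequate.
Power ≈ 0.97 → the study is adequately powered (power ≥ 0.80).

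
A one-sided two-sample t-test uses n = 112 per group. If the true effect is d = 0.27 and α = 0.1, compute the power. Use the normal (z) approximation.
Power ≈ 0.77

Power calculation (two-sample t-test, normal approximation):
z_β = d · √(n/2) - z_α
z_β = 0.27 · √(112/2) - 1.282
z_β = 0.27 · 7.483 - 1.282
z_β = 0.739

Power = Φ(z_β) = Φ(0.739) ≈ 0.770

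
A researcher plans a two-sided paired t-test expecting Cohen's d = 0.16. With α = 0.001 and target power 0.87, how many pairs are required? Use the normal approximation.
n = 763 pairs

Sample size formula (paired t-test, normal approximation):
n = ((z_{α/2} + z_β) / d)²

z_{α/2} = 3.291 (for α = 0.001, two-sided)
z_β = 1.126 (for power = 0.87)
d = 0.16

n = ((3.291 + 1.126) / 0.16)²
n = (27.606)²
n ≈ 762.09
Round up to the next whole number: n = 763 pairs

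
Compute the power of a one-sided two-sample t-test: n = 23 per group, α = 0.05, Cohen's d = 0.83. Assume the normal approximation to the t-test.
Power ≈ 0.88

Power calculation (two-sample t-test, normal approximation):
z_β = d · √(n/2) - z_α
z_β = 0.83 · √(23/2) - 1.645
z_β = 0.83 · 3.391 - 1.645
z_β = 1.170

Power = Φ(z_β) = Φ(1.170) ≈ 0.879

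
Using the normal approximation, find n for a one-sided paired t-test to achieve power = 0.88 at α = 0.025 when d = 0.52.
n = 37 pairs

Sample size formula (paired t-test, normal approximation):
n = ((z_α + z_β) / d)²

z_α = 1.960 (for α = 0.025, one-sided)
z_β = 1.175 (for power = 0.88)
d = 0.52

n = ((1.960 + 1.175) / 0.52)²
n = (6.029)²
n ≈ 36.35
Round up to the next whole number: n = 37 pairs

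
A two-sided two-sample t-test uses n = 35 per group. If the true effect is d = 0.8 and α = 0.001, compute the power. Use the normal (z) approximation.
Power ≈ 0.52

Power calculation (two-sample t-test, normal approximation):
z_β = d · √(n/2) - z_{α/2}
z_β = 0.8 · √(35/2) - 3.291
z_β = 0.8 · 4.183 - 3.291
z_β = 0.056

Power = Φ(z_β) = Φ(0.056) ≈ 0.522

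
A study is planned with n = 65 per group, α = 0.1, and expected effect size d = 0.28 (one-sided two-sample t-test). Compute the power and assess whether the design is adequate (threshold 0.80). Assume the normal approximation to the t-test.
Power ≈ 0.62; the study is underpowered (power < 0.80)

Power calculation (two-sample t-test, normal approximation):
z_β = d · √(n/2) - z_α
z_β = 0.28 · √(65/2) - 1.282
z_β = 0.28 · 5.701 - 1.282
z_β = 0.315

Power = Φ(z_β) = Φ(0.315) ≈ 0.624

Effect size d = 0.28 is small by Cohen's convention (0.2/0.5/0.8).

Threshold: power ≥ 0.80 is conventionally adequate.
Power ≈ 0.62 → the study is underpowered (power < 0.80).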